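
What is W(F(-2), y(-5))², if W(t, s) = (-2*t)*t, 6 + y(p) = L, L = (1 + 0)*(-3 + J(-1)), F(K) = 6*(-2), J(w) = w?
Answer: 82944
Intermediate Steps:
F(K) = -12
L = -4 (L = (1 + 0)*(-3 - 1) = 1*(-4) = -4)
y(p) = -10 (y(p) = -6 - 4 = -10)
W(t, s) = -2*t²
W(F(-2), y(-5))² = (-2*(-12)²)² = (-2*144)² = (-288)² = 82944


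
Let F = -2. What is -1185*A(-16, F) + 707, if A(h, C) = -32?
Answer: 38627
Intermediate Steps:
-1185*A(-16, F) + 707 = -1185*(-32) + 707 = 37920 + 707 = 38627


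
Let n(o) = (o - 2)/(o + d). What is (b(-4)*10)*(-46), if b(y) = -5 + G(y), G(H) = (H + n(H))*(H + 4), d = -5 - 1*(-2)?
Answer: 2300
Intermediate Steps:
d = -3 (d = -5 + 2 = -3)
n(o) = (-2 + o)/(-3 + o) (n(o) = (o - 2)/(o - 3) = (-2 + o)/(-3 + o))
G(H) = (4 + H)*(H + (-2 + H)/(-3 + H)) (G(H) = (H + (-2 + H)/(-3 + H))*(H + 4) = (H + (-2 + H)/(-3 + H))*(4 + H) = (4 + H)*(H + (-2 + H)/(-3 + H)))
b(y) = -5 + (-8 + y³ - 10*y + 2*y²)/(-3 + y)
(b(-4)*10)*(-46) = (((7 + (-4)³ - 15*(-4) + 2*(-4)²)/(-3 - 4))*10)*(-46) = (((7 - 64 + 60 + 2*16)/(-7))*10)*(-46) = (-(7 - 64 + 60 + 32)/7*10)*(-46) = (-⅐*35*10)*(-46) = -5*10*(-46) = -50*(-46) = 2300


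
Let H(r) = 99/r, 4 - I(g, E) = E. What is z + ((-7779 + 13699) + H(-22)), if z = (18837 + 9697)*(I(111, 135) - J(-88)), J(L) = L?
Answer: -2442093/2 ≈ -1.2210e+6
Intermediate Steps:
I(g, E) = 4 - E
z = -1226962 (z = (18837 + 9697)*((4 - 1*135) - 1*(-88)) = 28534*((4 - 135) + 88) = 28534*(-131 + 88) = 28534*(-43) = -1226962)
z + ((-7779 + 13699) + H(-22)) = -1226962 + ((-7779 + 13699) + 99/(-22)) = -1226962 + (5920 + 99*(-1/22)) = -1226962 + (5920 - 9/2) = -1226962 + 11831/2 = -2442093/2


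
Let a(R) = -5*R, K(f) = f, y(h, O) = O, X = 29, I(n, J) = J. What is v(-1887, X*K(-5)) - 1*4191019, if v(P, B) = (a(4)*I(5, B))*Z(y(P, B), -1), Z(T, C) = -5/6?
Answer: -12580307/3 ≈ -4.1934e+6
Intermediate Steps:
Z(T, C) = -5/6 (Z(T, C) = -5*1/6 = -5/6)
v(P, B) = 50*B/3 (v(P, B) = ((-5*4)*B)*(-5/6) = -20*B*(-5/6) = 50*B/3)
v(-1887, X*K(-5)) - 1*4191019 = 50*(29*(-5))/3 - 1*4191019 = (50/3)*(-145) - 4191019 = -7250/3 - 4191019 = -12580307/3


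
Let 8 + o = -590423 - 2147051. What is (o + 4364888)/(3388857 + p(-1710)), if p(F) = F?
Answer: 1627406/3387147 ≈ 0.48046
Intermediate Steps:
o = -2737482 (o = -8 + (-590423 - 2147051) = -8 - 2737474 = -2737482)
(o + 4364888)/(3388857 + p(-1710)) = (-2737482 + 4364888)/(3388857 - 1710) = 1627406/3387147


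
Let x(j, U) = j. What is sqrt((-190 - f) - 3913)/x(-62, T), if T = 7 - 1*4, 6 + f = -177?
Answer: -14*I*sqrt(5)/31 ≈ -1.0098*I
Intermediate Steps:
f = -183 (f = -6 - 177 = -183)
T = 3 (T = 7 - 4 = 3)
sqrt((-190 - f) - 3913)/x(-62, T) = sqrt((-190 - 1*(-183)) - 3913)/(-62) = sqrt((-190 + 183) - 3913)*(-1/62) = sqrt(-7 - 3913)*(-1/62) = sqrt(-3920)*(-1/62) = (28*I*sqrt(5))*(-1/62) = -14*I*sqrt(5)/31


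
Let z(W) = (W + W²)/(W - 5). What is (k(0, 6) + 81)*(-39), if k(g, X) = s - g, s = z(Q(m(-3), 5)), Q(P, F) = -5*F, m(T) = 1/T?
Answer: -2379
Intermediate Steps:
m(T) = 1/T
z(W) = (W + W²)/(-5 + W)
s = -20 (s = (-5*5)*(1 - 5*5)/(-5 - 5*5) = -25*(1 - 25)/(-5 - 25) = -25*(-24)/(-30) = -25*(-1/30)*(-24) = -20)
k(g, X) = -20 - g
(k(0, 6) + 81)*(-39) = ((-20 - 1*0) + 81)*(-39) = ((-20 + 0) + 81)*(-39) = (-20 + 81)*(-39) = 61*(-39) = -2379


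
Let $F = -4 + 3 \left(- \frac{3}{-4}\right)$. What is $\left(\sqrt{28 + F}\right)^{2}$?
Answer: $\frac{105}{4} \approx 26.25$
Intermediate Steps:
$F = - \frac{7}{4}$ ($F = -4 + 3 \left(\left(-3\right) \left(- \frac{1}{4}\right)\right) = -4 + 3 \cdot \frac{3}{4} = -4 + \frac{9}{4} = - \frac{7}{4} \approx -1.75$)
$\left(\sqrt{28 + F}\right)^{2} = \left(\sqrt{28 - \frac{7}{4}}\right)^{2} = \left(\sqrt{\frac{105}{4}}\right)^{2} = \left(\frac{\sqrt{105}}{2}\right)^{2} = \frac{105}{4}$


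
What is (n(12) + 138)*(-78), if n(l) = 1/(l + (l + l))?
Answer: -64597/6 ≈ -10766.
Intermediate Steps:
n(l) = 1/(3*l) (n(l) = 1/(l + 2*l) = 1/(3*l))
(n(12) + 138)*(-78) = ((⅓)/12 + 138)*(-78) = ((⅓)*(1/12) + 138)*(-78) = (1/36 + 138)*(-78) = (4969/36)*(-78) = -64597/6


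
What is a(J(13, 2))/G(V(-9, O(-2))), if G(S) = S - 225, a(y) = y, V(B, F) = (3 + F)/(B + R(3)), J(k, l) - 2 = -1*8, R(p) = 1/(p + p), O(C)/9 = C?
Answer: 106/3945 ≈ 0.026869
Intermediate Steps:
O(C) = 9*C
R(p) = 1/(2*p)
J(k, l) = -6 (J(k, l) = 2 - 1*8 = 2 - 8 = -6)
V(B, F) = (3 + F)/(1/6 + B) (V(B, F) = (3 + F)/(B + (1/2)/3) = (3 + F)/(B + (1/2)*(1/3)) = (3 + F)/(B + 1/6) = (3 + F)/(1/6 + B))
G(S) = -225 + S
a(J(13, 2))/G(V(-9, O(-2))) = -6/(-225 + 6*(3 + 9*(-2))/(1 + 6*(-9))) = -6/(-225 + 6*(3 - 18)/(1 - 54)) = -6/(-225 + 6*(-15)/(-53)) = -6/(-225 + 6*(-1/53)*(-15)) = -6/(-225 + 90/53) = -6/(-11835/53) = -6*(-53/11835) = 106/3945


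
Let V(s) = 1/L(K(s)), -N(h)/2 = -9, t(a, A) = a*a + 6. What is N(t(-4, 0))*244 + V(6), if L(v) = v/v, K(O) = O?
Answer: 4393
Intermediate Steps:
t(a, A) = 6 + a² (t(a, A) = a² + 6 = 6 + a²)
N(h) = 18 (N(h) = -2*(-9) = 18)
L(v) = 1
V(s) = 1 (V(s) = 1/1 = 1)
N(t(-4, 0))*244 + V(6) = 18*244 + 1 = 4392 + 1 = 4393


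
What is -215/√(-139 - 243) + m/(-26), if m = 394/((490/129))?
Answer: -25413/6370 + 215*I*√382/382 ≈ -3.9895 + 11.0*I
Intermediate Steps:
m = 25413/245 (m = 394/((490*(1/129))) = 394/(490/129) = 394*(129/490) = 25413/245 ≈ 103.73)
-215/√(-139 - 243) + m/(-26) = -215/√(-139 - 243) + (25413/245)/(-26) = -215*(-I*√382/382) + (25413/245)*(-1/26) = -215*(-I*√382/382) - 25413/6370 = -(-215)*I*√382/382 - 25413/6370 = 215*I*√382/382 - 25413/6370 = -25413/6370 + 215*I*√382/382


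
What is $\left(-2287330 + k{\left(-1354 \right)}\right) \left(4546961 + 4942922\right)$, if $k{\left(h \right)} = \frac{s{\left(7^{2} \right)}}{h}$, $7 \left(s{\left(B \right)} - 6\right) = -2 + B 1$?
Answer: $- \frac{205734151757492007}{9478} \approx -2.1706 \cdot 10^{13}$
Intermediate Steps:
$s{\left(B \right)} = \frac{40}{7} + \frac{B}{7}$ ($s{\left(B \right)} = 6 + \frac{-2 + B 1}{7} = 6 + \frac{-2 + B}{7} = 6 + \left(- \frac{2}{7} + \frac{B}{7}\right) = \frac{40}{7} + \frac{B}{7}$)
$k{\left(h \right)} = \frac{89}{7 h}$ ($k{\left(h \right)} = \frac{\frac{40}{7} + \frac{7^{2}}{7}}{h} = \frac{\frac{40}{7} + \frac{1}{7} \cdot 49}{h} = \frac{\frac{40}{7} + 7}{h} = \frac{89}{7 h}$)
$\left(-2287330 + k{\left(-1354 \right)}\right) \left(4546961 + 4942922\right) = \left(-2287330 + \frac{89}{7 \left(-1354\right)}\right) \left(4546961 + 4942922\right) = \left(-2287330 + \frac{89}{7} \left(- \frac{1}{1354}\right)\right) 9489883 = \left(-2287330 - \frac{89}{9478}\right) 9489883 = \left(- \frac{21679313829}{9478}\right) 9489883 = - \frac{205734151757492007}{9478}$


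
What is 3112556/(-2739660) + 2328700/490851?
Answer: 404337084737/112063737555 ≈ 3.6081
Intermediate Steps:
3112556/(-2739660) + 2328700/490851 = 3112556*(-1/2739660) + 2328700*(1/490851) = -778139/684915 + 2328700/490851 = 404337084737/112063737555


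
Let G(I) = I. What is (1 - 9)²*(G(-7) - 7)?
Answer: -896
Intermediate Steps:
(1 - 9)²*(G(-7) - 7) = (1 - 9)²*(-7 - 7) = (-8)²*(-14) = 64*(-14) = -896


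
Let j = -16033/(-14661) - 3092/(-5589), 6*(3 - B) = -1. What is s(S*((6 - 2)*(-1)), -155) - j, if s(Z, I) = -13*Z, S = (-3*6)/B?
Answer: -5712848795/19220571 ≈ -297.23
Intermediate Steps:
B = 19/6 (B = 3 - ⅙*(-1) = 3 + ⅙ = 19/6 ≈ 3.1667)
j = 1665929/1011609 (j = -16033*(-1/14661) - 3092*(-1/5589) = 16033/14661 + 3092/5589 = 1665929/1011609 ≈ 1.6468)
S = -108/19 (S = (-3*6)/(19/6) = -18*6/19 = -108/19 ≈ -5.6842)
s(S*((6 - 2)*(-1)), -155) - j = -(-1404)*(6 - 2)*(-1)/19 - 1*1665929/1011609 = -(-1404)*4*(-1)/19 - 1665929/1011609 = -(-1404)*(-4)/19 - 1665929/1011609 = -13*432/19 - 1665929/1011609 = -5616/19 - 1665929/1011609 = -5712848795/19220571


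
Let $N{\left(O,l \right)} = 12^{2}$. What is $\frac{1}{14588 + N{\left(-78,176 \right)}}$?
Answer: $\frac{1}{14732} \approx 6.7879 \cdot 10^{-5}$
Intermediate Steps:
$N{\left(O,l \right)} = 144$
$\frac{1}{14588 + N{\left(-78,176 \right)}} = \frac{1}{14588 + 144} = \frac{1}{14732}$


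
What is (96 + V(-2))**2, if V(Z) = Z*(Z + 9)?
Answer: 6724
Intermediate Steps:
V(Z) = Z*(9 + Z)
(96 + V(-2))**2 = (96 - 2*(9 - 2))**2 = (96 - 2*7)**2 = (96 - 14)**2 = 82**2 = 6724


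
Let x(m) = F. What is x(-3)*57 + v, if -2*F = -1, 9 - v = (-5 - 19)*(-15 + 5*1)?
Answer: -405/2 ≈ -202.50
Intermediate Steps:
v = -231 (v = 9 - (-5 - 19)*(-15 + 5*1) = 9 - (-24)*(-15 + 5) = 9 - (-24)*(-10) = 9 - 1*240 = 9 - 240 = -231)
F = ½ (F = -½*(-1) = ½ ≈ 0.50000)
x(m) = ½
x(-3)*57 + v = (½)*57 - 231 = 57/2 - 231 = -405/2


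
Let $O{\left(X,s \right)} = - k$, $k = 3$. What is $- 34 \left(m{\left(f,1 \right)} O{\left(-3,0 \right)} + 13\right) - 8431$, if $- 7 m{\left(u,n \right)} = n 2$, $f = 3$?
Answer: $- \frac{62315}{7} \approx -8902.1$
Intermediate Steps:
$O{\left(X,s \right)} = -3$ ($O{\left(X,s \right)} = \left(-1\right) 3 = -3$)
$m{\left(u,n \right)} = - \frac{2 n}{7}$ ($m{\left(u,n \right)} = - \frac{n 2}{7} = - \frac{2 n}{7}$)
$- 34 \left(m{\left(f,1 \right)} O{\left(-3,0 \right)} + 13\right) - 8431 = - 34 \left(\left(- \frac{2}{7}\right) 1 \left(-3\right) + 13\right) - 8431 = - 34 \left(\left(- \frac{2}{7}\right) \left(-3\right) + 13\right) - 8431 = - 34 \left(\frac{6}{7} + 13\right) - 8431 = \left(-34\right) \frac{97}{7} - 8431 = - \frac{3298}{7} - 8431 = - \frac{62315}{7}$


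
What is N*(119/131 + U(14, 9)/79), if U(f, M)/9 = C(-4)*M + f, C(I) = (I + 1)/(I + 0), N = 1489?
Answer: 201701429/41396 ≈ 4872.5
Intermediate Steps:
C(I) = (1 + I)/I
U(f, M) = 9*f + 27*M/4 (U(f, M) = 9*(((1 - 4)/(-4))*M + f) = 9*((-¼*(-3))*M + f) = 9*(3*M/4 + f) = 9*(f + 3*M/4) = 9*f + 27*M/4)
N*(119/131 + U(14, 9)/79) = 1489*(119/131 + (9*14 + (27/4)*9)/79) = 1489*(119*(1/131) + (126 + 243/4)*(1/79)) = 1489*(119/131 + (747/4)*(1/79)) = 1489*(119/131 + 747/316) = 1489*(135461/41396) = 201701429/41396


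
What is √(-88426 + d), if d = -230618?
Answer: 2*I*√79761 ≈ 564.84*I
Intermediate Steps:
√(-88426 + d) = √(-88426 - 230618) = √(-319044) = 2*I*√79761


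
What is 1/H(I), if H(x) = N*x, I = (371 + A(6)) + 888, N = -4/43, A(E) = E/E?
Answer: -43/5040 ≈ -0.0085317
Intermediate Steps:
A(E) = 1
N = -4/43 (N = -4*1/43 = -4/43 ≈ -0.093023)
I = 1260 (I = (371 + 1) + 888 = 372 + 888 = 1260)
H(x) = -4*x/43
1/H(I) = 1/(-4/43*1260) = 1/(-5040/43) = -43/5040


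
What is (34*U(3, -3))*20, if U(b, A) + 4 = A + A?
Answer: -6800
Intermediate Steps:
U(b, A) = -4 + 2*A (U(b, A) = -4 + (A + A) = -4 + 2*A)
(34*U(3, -3))*20 = (34*(-4 + 2*(-3)))*20 = (34*(-4 - 6))*20 = (34*(-10))*20 = -340*20 = -6800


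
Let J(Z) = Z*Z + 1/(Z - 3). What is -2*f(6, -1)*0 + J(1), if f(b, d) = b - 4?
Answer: ½ ≈ 0.50000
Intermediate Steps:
f(b, d) = -4 + b
J(Z) = Z² + 1/(-3 + Z)
-2*f(6, -1)*0 + J(1) = -2*(-4 + 6)*0 + (1 + 1³ - 3*1²)/(-3 + 1) = -2*2*0 + (1 + 1 - 3*1)/(-2) = -4*0 - (1 + 1 - 3)/2 = 0 - ½*(-1) = 0 + ½ = ½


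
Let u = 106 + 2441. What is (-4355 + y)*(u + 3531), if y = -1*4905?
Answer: -56282280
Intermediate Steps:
u = 2547
y = -4905
(-4355 + y)*(u + 3531) = (-4355 - 4905)*(2547 + 3531) = -9260*6078 = -56282280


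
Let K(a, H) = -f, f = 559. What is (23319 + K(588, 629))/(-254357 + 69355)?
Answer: -11380/92501 ≈ -0.12303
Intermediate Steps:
K(a, H) = -559 (K(a, H) = -1*559 = -559)
(23319 + K(588, 629))/(-254357 + 69355) = (23319 - 559)/(-254357 + 69355) = 22760/(-185002) = 22760*(-1/185002) = -11380/92501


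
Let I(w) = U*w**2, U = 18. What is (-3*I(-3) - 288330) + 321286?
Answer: 32470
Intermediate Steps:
I(w) = 18*w**2
(-3*I(-3) - 288330) + 321286 = (-54*(-3)**2 - 288330) + 321286 = (-54*9 - 288330) + 321286 = (-3*162 - 288330) + 321286 = (-486 - 288330) + 321286 = -288816 + 321286 = 32470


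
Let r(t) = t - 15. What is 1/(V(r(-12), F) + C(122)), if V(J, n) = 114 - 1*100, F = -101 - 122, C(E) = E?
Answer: 1/136 ≈ 0.0073529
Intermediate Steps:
r(t) = -15 + t
F = -223
V(J, n) = 14 (V(J, n) = 114 - 100 = 14)
1/(V(r(-12), F) + C(122)) = 1/(14 + 122) = 1/136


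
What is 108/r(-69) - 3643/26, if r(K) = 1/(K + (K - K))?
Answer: -197395/26 ≈ -7592.1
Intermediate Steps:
r(K) = 1/K (r(K) = 1/(K + 0) = 1/K)
108/r(-69) - 3643/26 = 108/(1/(-69)) - 3643/26 = 108/(-1/69) - 3643*1/26 = 108*(-69) - 3643/26 = -7452 - 3643/26 = -197395/26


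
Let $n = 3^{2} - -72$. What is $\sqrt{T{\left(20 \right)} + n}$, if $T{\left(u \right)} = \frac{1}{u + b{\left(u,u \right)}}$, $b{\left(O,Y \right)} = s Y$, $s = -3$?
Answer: $\frac{\sqrt{32390}}{20} \approx 8.9986$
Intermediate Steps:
$b{\left(O,Y \right)} = - 3 Y$
$T{\left(u \right)} = - \frac{1}{2 u}$ ($T{\left(u \right)} = \frac{1}{u - 3 u} = \frac{1}{\left(-2\right) u} = - \frac{1}{2 u}$)
$n = 81$ ($n = 9 + 72 = 81$)
$\sqrt{T{\left(20 \right)} + n} = \sqrt{- \frac{1}{2 \cdot 20} + 81} = \sqrt{\left(- \frac{1}{2}\right) \frac{1}{20} + 81} = \sqrt{- \frac{1}{40} + 81} = \sqrt{\frac{3239}{40}} = \frac{\sqrt{32390}}{20}$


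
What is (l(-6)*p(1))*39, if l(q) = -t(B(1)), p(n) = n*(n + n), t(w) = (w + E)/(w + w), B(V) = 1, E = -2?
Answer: 39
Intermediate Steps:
t(w) = (-2 + w)/(2*w) (t(w) = (w - 2)/(w + w) = (-2 + w)/((2*w)) = (-2 + w)*(1/(2*w)) = (-2 + w)/(2*w))
p(n) = 2*n² (p(n) = n*(2*n) = 2*n²)
l(q) = ½ (l(q) = -(-2 + 1)/(2*1) = -(-1)/2 = -1*(-½) = ½)
(l(-6)*p(1))*39 = ((2*1²)/2)*39 = ((2*1)/2)*39 = ((½)*2)*39 = 1*39 = 39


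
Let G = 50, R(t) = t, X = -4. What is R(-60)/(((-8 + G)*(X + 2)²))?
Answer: -5/14 ≈ -0.35714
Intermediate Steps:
R(-60)/(((-8 + G)*(X + 2)²)) = -60*1/((-8 + 50)*(-4 + 2)²) = -60/(42*(-2)²) = -60/(42*4) = -60/168 = -60*1/168 = -5/14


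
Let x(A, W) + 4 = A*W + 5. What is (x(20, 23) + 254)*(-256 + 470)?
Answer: 153010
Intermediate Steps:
x(A, W) = 1 + A*W (x(A, W) = -4 + (A*W + 5) = -4 + (5 + A*W) = 1 + A*W)
(x(20, 23) + 254)*(-256 + 470) = ((1 + 20*23) + 254)*(-256 + 470) = ((1 + 460) + 254)*214 = (461 + 254)*214 = 715*214 = 153010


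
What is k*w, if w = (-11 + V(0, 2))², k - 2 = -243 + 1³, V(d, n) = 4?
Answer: -11760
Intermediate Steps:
k = -240 (k = 2 + (-243 + 1³) = 2 + (-243 + 1) = 2 - 242 = -240)
w = 49 (w = (-11 + 4)² = (-7)² = 49)
k*w = -240*49 = -11760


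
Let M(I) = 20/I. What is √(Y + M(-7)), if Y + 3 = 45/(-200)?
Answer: I*√119210/140 ≈ 2.4662*I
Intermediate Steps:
Y = -129/40 (Y = -3 + 45/(-200) = -3 + 45*(-1/200) = -3 - 9/40 = -129/40 ≈ -3.2250)
√(Y + M(-7)) = √(-129/40 + 20/(-7)) = √(-129/40 + 20*(-⅐)) = √(-129/40 - 20/7) = √(-1703/280) = I*√119210/140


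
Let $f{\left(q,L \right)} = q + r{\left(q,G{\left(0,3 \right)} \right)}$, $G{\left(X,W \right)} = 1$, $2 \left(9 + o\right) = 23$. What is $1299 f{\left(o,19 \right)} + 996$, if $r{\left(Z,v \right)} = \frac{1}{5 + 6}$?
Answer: $\frac{95955}{22} \approx 4361.6$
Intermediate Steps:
$o = \frac{5}{2}$ ($o = -9 + \frac{1}{2} \cdot 23 = -9 + \frac{23}{2} = \frac{5}{2} \approx 2.5$)
$r{\left(Z,v \right)} = \frac{1}{11}$
$f{\left(q,L \right)} = \frac{1}{11} + q$ ($f{\left(q,L \right)} = q + \frac{1}{11} = \frac{1}{11} + q$)
$1299 f{\left(o,19 \right)} + 996 = 1299 \left(\frac{1}{11} + \frac{5}{2}\right) + 996 = 1299 \cdot \frac{57}{22} + 996 = \frac{74043}{22} + 996 = \frac{95955}{22}$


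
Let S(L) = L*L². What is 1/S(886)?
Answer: 1/695506456 ≈ 1.4378e-9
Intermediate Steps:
S(L) = L³
1/S(886) = 1/(886³) = 1/695506456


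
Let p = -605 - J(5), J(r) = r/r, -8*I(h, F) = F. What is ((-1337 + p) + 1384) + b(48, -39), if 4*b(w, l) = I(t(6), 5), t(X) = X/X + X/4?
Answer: -17893/32 ≈ -559.16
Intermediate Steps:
t(X) = 1 + X/4 (t(X) = 1 + X*(¼) = 1 + X/4)
I(h, F) = -F/8
J(r) = 1
b(w, l) = -5/32 (b(w, l) = (-⅛*5)/4 = (¼)*(-5/8) = -5/32)
p = -606 (p = -605 - 1*1 = -605 - 1 = -606)
((-1337 + p) + 1384) + b(48, -39) = ((-1337 - 606) + 1384) - 5/32 = (-1943 + 1384) - 5/32 = -559 - 5/32 = -17893/32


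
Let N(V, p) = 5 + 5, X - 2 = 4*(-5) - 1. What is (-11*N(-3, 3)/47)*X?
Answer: 2090/47 ≈ 44.468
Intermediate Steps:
X = -19 (X = 2 + (4*(-5) - 1) = 2 + (-20 - 1) = 2 - 21 = -19)
N(V, p) = 10
(-11*N(-3, 3)/47)*X = -110/47*(-19) = 2090/47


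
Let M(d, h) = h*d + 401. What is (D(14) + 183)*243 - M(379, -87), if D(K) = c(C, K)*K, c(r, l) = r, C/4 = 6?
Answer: 158689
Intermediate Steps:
C = 24 (C = 4*6 = 24)
M(d, h) = 401 + d*h (M(d, h) = d*h + 401 = 401 + d*h)
D(K) = 24*K
(D(14) + 183)*243 - M(379, -87) = (24*14 + 183)*243 - (401 + 379*(-87)) = (336 + 183)*243 - (401 - 32973) = 519*243 - 1*(-32572) = 126117 + 32572 = 158689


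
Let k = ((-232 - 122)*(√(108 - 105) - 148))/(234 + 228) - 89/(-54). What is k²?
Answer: 228878832949/17288964 - 28224479*√3/160083 ≈ 12933.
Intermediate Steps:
k = 478381/4158 - 59*√3/77 (k = -354*(√3 - 148)/462 - 89*(-1/54) = -354*(-148 + √3)*(1/462) + 89/54 = (52392 - 354*√3)*(1/462) + 89/54 = (8732/77 - 59*√3/77) + 89/54 = 478381/4158 - 59*√3/77 ≈ 113.72)
k² = (478381/4158 - 59*√3/77)²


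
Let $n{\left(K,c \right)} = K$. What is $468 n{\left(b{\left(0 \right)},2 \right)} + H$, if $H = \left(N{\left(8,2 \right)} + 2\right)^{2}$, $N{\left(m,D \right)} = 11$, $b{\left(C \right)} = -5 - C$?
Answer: $-2171$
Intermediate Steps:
$H = 169$ ($H = \left(11 + 2\right)^{2} = 13^{2} = 169$)
$468 n{\left(b{\left(0 \right)},2 \right)} + H = 468 \left(-5 - 0\right) + 169 = 468 \left(-5 + 0\right) + 169 = 468 \left(-5\right) + 169 = -2340 + 169 = -2171$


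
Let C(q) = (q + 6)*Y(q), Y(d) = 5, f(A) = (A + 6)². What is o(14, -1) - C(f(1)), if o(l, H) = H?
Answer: -276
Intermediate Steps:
f(A) = (6 + A)²
C(q) = 30 + 5*q (C(q) = (q + 6)*5 = (6 + q)*5 = 30 + 5*q)
o(14, -1) - C(f(1)) = -1 - (30 + 5*(6 + 1)²) = -1 - (30 + 5*7²) = -1 - (30 + 5*49) = -1 - (30 + 245) = -1 - 1*275 = -1 - 275 = -276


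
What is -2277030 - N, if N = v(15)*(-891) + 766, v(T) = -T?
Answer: -2291161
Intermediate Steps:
N = 14131 (N = -1*15*(-891) + 766 = -15*(-891) + 766 = 13365 + 766 = 14131)
-2277030 - N = -2277030 - 1*14131 = -2277030 - 14131 = -2291161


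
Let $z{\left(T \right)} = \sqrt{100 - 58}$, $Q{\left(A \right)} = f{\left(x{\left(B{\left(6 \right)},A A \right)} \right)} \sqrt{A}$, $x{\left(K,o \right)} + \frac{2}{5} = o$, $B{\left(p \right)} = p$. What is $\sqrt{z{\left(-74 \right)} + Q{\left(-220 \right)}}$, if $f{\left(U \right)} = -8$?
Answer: $\sqrt{\sqrt{42} - 16 i \sqrt{55}} \approx 7.9157 - 7.4952 i$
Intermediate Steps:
$x{\left(K,o \right)} = - \frac{2}{5} + o$
$Q{\left(A \right)} = - 8 \sqrt{A}$
$z{\left(T \right)} = \sqrt{42}$
$\sqrt{z{\left(-74 \right)} + Q{\left(-220 \right)}} = \sqrt{\sqrt{42} - 8 \sqrt{-220}} = \sqrt{\sqrt{42} - 8 \cdot 2 i \sqrt{55}} = \sqrt{\sqrt{42} - 16 i \sqrt{55}}$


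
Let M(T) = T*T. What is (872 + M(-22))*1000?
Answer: 1356000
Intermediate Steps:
M(T) = T²
(872 + M(-22))*1000 = (872 + (-22)²)*1000 = (872 + 484)*1000 = 1356*1000 = 1356000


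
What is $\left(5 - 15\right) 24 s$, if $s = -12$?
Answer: $2880$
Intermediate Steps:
$\left(5 - 15\right) 24 s = \left(5 - 15\right) 24 \left(-12\right) = \left(-10\right) 24 \left(-12\right) = \left(-240\right) \left(-12\right) = 2880$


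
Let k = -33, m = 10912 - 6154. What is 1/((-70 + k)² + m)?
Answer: 1/15367 ≈ 6.5075e-5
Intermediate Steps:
m = 4758
1/((-70 + k)² + m) = 1/((-70 - 33)² + 4758) = 1/((-103)² + 4758) = 1/(10609 + 4758) = 1/15367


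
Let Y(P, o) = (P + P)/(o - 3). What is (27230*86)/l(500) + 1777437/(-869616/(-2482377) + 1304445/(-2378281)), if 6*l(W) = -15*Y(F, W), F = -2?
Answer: 13963417658199617365/129992561741 ≈ 1.0742e+8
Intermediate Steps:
Y(P, o) = 2*P/(-3 + o) (Y(P, o) = (2*P)/(-3 + o) = 2*P/(-3 + o))
l(W) = 10/(-3 + W) (l(W) = (-30*(-2)/(-3 + W))/6 = (-(-60)/(-3 + W))/6 = (60/(-3 + W))/6 = 10/(-3 + W))
(27230*86)/l(500) + 1777437/(-869616/(-2482377) + 1304445/(-2378281)) = (27230*86)/((10/(-3 + 500))) + 1777437/(-869616/(-2482377) + 1304445/(-2378281)) = 2341780/((10/497)) + 1777437/(-869616*(-1/2482377) + 1304445*(-1/2378281)) = 2341780/((10*(1/497))) + 1777437/(289872/827459 - 1304445/2378281) = 2341780/(10/497) + 1777437/(-389977685223/1967930017979) = 2341780*(497/10) + 1777437*(-1967930017979/389977685223) = 116386466 - 1165957209122179941/129992561741 = 13963417658199617365/129992561741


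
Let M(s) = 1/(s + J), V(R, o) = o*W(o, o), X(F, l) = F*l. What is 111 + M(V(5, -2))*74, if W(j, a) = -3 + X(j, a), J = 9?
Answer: 851/7 ≈ 121.57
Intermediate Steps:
W(j, a) = -3 + a*j (W(j, a) = -3 + j*a = -3 + a*j)
V(R, o) = o*(-3 + o²) (V(R, o) = o*(-3 + o*o) = o*(-3 + o²))
M(s) = 1/(9 + s) (M(s) = 1/(s + 9) = 1/(9 + s))
111 + M(V(5, -2))*74 = 111 + 74/(9 - 2*(-3 + (-2)²)) = 111 + 74/(9 - 2*(-3 + 4)) = 111 + 74/(9 - 2*1) = 111 + 74/(9 - 2) = 111 + 74/7 = 851/7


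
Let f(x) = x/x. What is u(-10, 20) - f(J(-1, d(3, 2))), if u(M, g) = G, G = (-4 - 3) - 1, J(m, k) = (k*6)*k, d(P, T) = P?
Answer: -9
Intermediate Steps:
J(m, k) = 6*k**2 (J(m, k) = (6*k)*k = 6*k**2)
f(x) = 1
G = -8 (G = -7 - 1 = -8)
u(M, g) = -8
u(-10, 20) - f(J(-1, d(3, 2))) = -8 - 1*1 = -8 - 1 = -9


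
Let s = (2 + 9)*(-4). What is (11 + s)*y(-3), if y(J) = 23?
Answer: -759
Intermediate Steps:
s = -44 (s = 11*(-4) = -44)
(11 + s)*y(-3) = (11 - 44)*23 = -33*23 = -759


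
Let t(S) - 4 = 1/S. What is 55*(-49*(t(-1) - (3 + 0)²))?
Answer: 16170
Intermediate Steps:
t(S) = 4 + 1/S
55*(-49*(t(-1) - (3 + 0)²)) = 55*(-49*((4 + 1/(-1)) - (3 + 0)²)) = 55*(-49*((4 - 1) - 1*3²)) = 55*(-49*(3 - 1*9)) = 55*(-49*(3 - 9)) = 55*(-49*(-6)) = 55*294 = 16170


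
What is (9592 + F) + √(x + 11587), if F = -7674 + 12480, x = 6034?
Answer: 14398 + √17621 ≈ 14531.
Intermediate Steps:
F = 4806
(9592 + F) + √(x + 11587) = (9592 + 4806) + √(6034 + 11587) = 14398 + √17621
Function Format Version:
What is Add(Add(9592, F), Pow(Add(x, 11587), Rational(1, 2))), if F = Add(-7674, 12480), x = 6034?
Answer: Add(14398, Pow(17621, Rational(1, 2))) ≈ 14531.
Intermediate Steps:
F = 4806
Add(Add(9592, F), Pow(Add(x, 11587), Rational(1, 2))) = Add(Add(9592, 4806), Pow(Add(6034, 11587), Rational(1, 2))) = Add(14398, Pow(17621, Rational(1, 2)))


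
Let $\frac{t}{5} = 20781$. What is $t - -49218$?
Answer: $153123$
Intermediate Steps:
$t = 103905$ ($t = 5 \cdot 20781 = 103905$)
$t - -49218 = 103905 - -49218 = 103905 + 49218 = 153123$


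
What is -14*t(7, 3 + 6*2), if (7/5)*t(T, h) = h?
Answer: -150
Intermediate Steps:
t(T, h) = 5*h/7
-14*t(7, 3 + 6*2) = -10*(3 + 6*2) = -10*(3 + 12) = -10*15 = -14*75/7 = -150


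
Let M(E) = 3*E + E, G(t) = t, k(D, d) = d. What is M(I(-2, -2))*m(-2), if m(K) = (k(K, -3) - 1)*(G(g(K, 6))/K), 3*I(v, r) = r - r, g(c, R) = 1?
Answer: 0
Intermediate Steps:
I(v, r) = 0 (I(v, r) = (r - r)/3 = (⅓)*0 = 0)
m(K) = -4/K (m(K) = (-3 - 1)*(1/K) = -4/K)
M(E) = 4*E
M(I(-2, -2))*m(-2) = (4*0)*(-4/(-2)) = 0*(-4*(-½)) = 0*2 = 0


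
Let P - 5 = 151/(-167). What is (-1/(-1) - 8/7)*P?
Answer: -684/1169 ≈ -0.58512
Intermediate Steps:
P = 684/167 (P = 5 + 151/(-167) = 5 + 151*(-1/167) = 5 - 151/167 = 684/167 ≈ 4.0958)
(-1/(-1) - 8/7)*P = (-1/(-1) - 8/7)*(684/167) = (-1*(-1) - 8*1/7)*(684/167) = (1 - 8/7)*(684/167) = -1/7*684/167 = -684/1169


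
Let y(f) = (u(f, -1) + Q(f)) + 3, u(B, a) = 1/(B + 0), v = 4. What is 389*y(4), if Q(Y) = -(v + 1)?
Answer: -2723/4 ≈ -680.75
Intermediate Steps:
Q(Y) = -5 (Q(Y) = -(4 + 1) = -1*5 = -5)
u(B, a) = 1/B
y(f) = -2 + 1/f (y(f) = (1/f - 5) + 3 = (-5 + 1/f) + 3 = -2 + 1/f)
389*y(4) = 389*(-2 + 1/4) = 389*(-2 + ¼) = 389*(-7/4) = -2723/4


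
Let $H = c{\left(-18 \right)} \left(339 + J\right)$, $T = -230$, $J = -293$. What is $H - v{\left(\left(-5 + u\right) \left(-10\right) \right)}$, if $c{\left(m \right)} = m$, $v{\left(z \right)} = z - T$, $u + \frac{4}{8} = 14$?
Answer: $-973$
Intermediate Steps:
$u = \frac{27}{2}$ ($u = - \frac{1}{2} + 14 = \frac{27}{2} \approx 13.5$)
$v{\left(z \right)} = 230 + z$ ($v{\left(z \right)} = z - -230 = z + 230 = 230 + z$)
$H = -828$ ($H = - 18 \left(339 - 293\right) = \left(-18\right) 46 = -828$)
$H - v{\left(\left(-5 + u\right) \left(-10\right) \right)} = -828 - \left(230 + \left(-5 + \frac{27}{2}\right) \left(-10\right)\right) = -828 - \left(230 + \frac{17}{2} \left(-10\right)\right) = -828 - \left(230 - 85\right) = -828 - 145 = -973$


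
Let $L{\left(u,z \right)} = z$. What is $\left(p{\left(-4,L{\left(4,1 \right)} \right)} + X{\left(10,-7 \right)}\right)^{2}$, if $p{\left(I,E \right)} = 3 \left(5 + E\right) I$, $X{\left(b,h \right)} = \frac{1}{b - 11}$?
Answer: $5329$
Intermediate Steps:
$X{\left(b,h \right)} = \frac{1}{-11 + b}$
$p{\left(I,E \right)} = I \left(15 + 3 E\right)$ ($p{\left(I,E \right)} = \left(15 + 3 E\right) I = I \left(15 + 3 E\right)$)
$\left(p{\left(-4,L{\left(4,1 \right)} \right)} + X{\left(10,-7 \right)}\right)^{2} = \left(3 \left(-4\right) \left(5 + 1\right) + \frac{1}{-11 + 10}\right)^{2} = \left(3 \left(-4\right) 6 + \frac{1}{-1}\right)^{2} = \left(-72 - 1\right)^{2} = \left(-73\right)^{2} = 5329$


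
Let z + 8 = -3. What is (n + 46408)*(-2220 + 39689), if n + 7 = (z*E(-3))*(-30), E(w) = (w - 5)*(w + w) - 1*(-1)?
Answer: 2344472799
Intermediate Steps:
z = -11 (z = -8 - 3 = -11)
E(w) = 1 + 2*w*(-5 + w) (E(w) = (-5 + w)*(2*w) + 1 = 2*w*(-5 + w) + 1 = 1 + 2*w*(-5 + w))
n = 16163 (n = -7 - 11*(1 - 10*(-3) + 2*(-3)²)*(-30) = -7 - 11*(1 + 30 + 2*9)*(-30) = -7 - 11*(1 + 30 + 18)*(-30) = -7 - 11*49*(-30) = -7 - 539*(-30) = -7 + 16170 = 16163)
(n + 46408)*(-2220 + 39689) = (16163 + 46408)*(-2220 + 39689) = 62571*37469 = 2344472799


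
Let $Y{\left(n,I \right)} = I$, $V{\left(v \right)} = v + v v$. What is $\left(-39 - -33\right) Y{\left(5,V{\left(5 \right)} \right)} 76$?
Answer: $-13680$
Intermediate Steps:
$V{\left(v \right)} = v + v^{2}$
$\left(-39 - -33\right) Y{\left(5,V{\left(5 \right)} \right)} 76 = \left(-39 - -33\right) 5 \left(1 + 5\right) 76 = \left(-39 + 33\right) 5 \cdot 6 \cdot 76 = \left(-6\right) 30 \cdot 76 = \left(-180\right) 76 = -13680$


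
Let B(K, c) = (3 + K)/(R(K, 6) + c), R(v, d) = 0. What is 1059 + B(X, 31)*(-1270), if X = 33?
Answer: -12891/31 ≈ -415.84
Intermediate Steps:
B(K, c) = (3 + K)/c (B(K, c) = (3 + K)/(0 + c) = (3 + K)/c)
1059 + B(X, 31)*(-1270) = 1059 + ((3 + 33)/31)*(-1270) = 1059 + ((1/31)*36)*(-1270) = 1059 + (36/31)*(-1270) = 1059 - 45720/31 = -12891/31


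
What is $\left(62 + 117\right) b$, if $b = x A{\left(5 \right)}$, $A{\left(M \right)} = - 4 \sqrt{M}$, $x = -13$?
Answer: $9308 \sqrt{5} \approx 20813.0$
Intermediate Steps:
$b = 52 \sqrt{5}$ ($b = - 13 \left(- 4 \sqrt{5}\right) = 52 \sqrt{5} \approx 116.28$)
$\left(62 + 117\right) b = \left(62 + 117\right) 52 \sqrt{5} = 179 \cdot 52 \sqrt{5} = 9308 \sqrt{5}$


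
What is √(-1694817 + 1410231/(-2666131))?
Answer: I*√12047194342313304798/2666131 ≈ 1301.9*I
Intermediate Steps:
√(-1694817 + 1410231/(-2666131)) = √(-1694817 + 1410231*(-1/2666131)) = √(-1694817 - 1410231/2666131) = √(-4518605553258/2666131) = I*√12047194342313304798/2666131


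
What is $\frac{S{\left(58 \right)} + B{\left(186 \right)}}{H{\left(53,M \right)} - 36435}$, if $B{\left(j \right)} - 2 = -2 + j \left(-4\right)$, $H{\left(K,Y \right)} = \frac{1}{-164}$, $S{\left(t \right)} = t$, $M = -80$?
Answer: $\frac{112504}{5975341} \approx 0.018828$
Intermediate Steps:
$H{\left(K,Y \right)} = - \frac{1}{164}$
$B{\left(j \right)} = - 4 j$ ($B{\left(j \right)} = 2 + \left(-2 + j \left(-4\right)\right) = 2 - \left(2 + 4 j\right) = - 4 j$)
$\frac{S{\left(58 \right)} + B{\left(186 \right)}}{H{\left(53,M \right)} - 36435} = \frac{58 - 744}{- \frac{1}{164} - 36435} = \frac{58 - 744}{- \frac{5975341}{164}} = \left(-686\right) \left(- \frac{164}{5975341}\right) = \frac{112504}{5975341}$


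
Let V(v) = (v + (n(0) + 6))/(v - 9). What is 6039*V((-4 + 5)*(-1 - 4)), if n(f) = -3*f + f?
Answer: -6039/14 ≈ -431.36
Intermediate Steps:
n(f) = -2*f
V(v) = (6 + v)/(-9 + v) (V(v) = (v + (-2*0 + 6))/(v - 9) = (v + (0 + 6))/(-9 + v) = (v + 6)/(-9 + v) = (6 + v)/(-9 + v))
6039*V((-4 + 5)*(-1 - 4)) = 6039*((6 + (-4 + 5)*(-1 - 4))/(-9 + (-4 + 5)*(-1 - 4))) = 6039*((6 + 1*(-5))/(-9 + 1*(-5))) = 6039*((6 - 5)/(-9 - 5)) = 6039*(1/(-14)) = 6039*(-1/14*1) = 6039*(-1/14) = -6039/14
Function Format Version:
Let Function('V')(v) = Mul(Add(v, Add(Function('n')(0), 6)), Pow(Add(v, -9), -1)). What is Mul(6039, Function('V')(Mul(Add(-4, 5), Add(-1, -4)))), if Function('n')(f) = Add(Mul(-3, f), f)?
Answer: Rational(-6039, 14) ≈ -431.36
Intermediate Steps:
Function('n')(f) = Mul(-2, f)
Function('V')(v) = Mul(Pow(Add(-9, v), -1), Add(6, v)) (Function('V')(v) = Mul(Add(v, Add(Mul(-2, 0), 6)), Pow(Add(v, -9), -1)) = Mul(Add(v, Add(0, 6)), Pow(Add(-9, v), -1)) = Mul(Add(v, 6), Pow(Add(-9, v), -1)) = Mul(Add(6, v), Pow(Add(-9, v), -1)) = Mul(Pow(Add(-9, v), -1), Add(6, v)))
Mul(6039, Function('V')(Mul(Add(-4, 5), Add(-1, -4)))) = Mul(6039, Mul(Pow(Add(-9, Mul(Add(-4, 5), Add(-1, -4))), -1), Add(6, Mul(Add(-4, 5), Add(-1, -4))))) = Mul(6039, Mul(Pow(Add(-9, Mul(1, -5)), -1), Add(6, Mul(1, -5)))) = Mul(6039, Mul(Pow(Add(-9, -5), -1), Add(6, -5))) = Mul(6039, Mul(Pow(-14, -1), 1)) = Mul(6039, Mul(Rational(-1, 14), 1)) = Mul(6039, Rational(-1, 14)) = Rational(-6039, 14)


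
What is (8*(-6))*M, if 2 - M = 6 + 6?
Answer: 480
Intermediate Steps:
M = -10 (M = 2 - (6 + 6) = 2 - 1*12 = 2 - 12 = -10)
(8*(-6))*M = (8*(-6))*(-10) = -48*(-10) = 480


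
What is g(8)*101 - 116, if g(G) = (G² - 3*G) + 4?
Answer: 4328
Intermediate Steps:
g(G) = 4 + G² - 3*G
g(8)*101 - 116 = (4 + 8² - 3*8)*101 - 116 = (4 + 64 - 24)*101 - 116 = 44*101 - 116 = 4444 - 116 = 4328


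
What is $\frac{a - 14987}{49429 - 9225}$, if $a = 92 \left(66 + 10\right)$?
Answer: $- \frac{7995}{40204} \approx -0.19886$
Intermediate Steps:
$a = 6992$ ($a = 92 \cdot 76 = 6992$)
$\frac{a - 14987}{49429 - 9225} = \frac{6992 - 14987}{49429 - 9225} = - \frac{7995}{40204}$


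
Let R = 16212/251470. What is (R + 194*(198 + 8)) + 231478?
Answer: 34129767976/125735 ≈ 2.7144e+5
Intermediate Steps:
R = 8106/125735 (R = 16212*(1/251470) = 8106/125735 ≈ 0.064469)
(R + 194*(198 + 8)) + 231478 = (8106/125735 + 194*(198 + 8)) + 231478 = (8106/125735 + 194*206) + 231478 = (8106/125735 + 39964) + 231478 = 5024881646/125735 + 231478 = 34129767976/125735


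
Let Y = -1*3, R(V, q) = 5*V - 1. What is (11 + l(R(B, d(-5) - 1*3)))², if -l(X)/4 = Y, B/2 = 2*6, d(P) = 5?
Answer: 529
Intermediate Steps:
B = 24 (B = 2*(2*6) = 2*12 = 24)
R(V, q) = -1 + 5*V
Y = -3
l(X) = 12 (l(X) = -4*(-3) = 12)
(11 + l(R(B, d(-5) - 1*3)))² = (11 + 12)² = 23² = 529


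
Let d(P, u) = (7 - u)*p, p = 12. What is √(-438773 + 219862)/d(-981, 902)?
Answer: -I*√218911/10740 ≈ -0.043564*I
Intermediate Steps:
d(P, u) = 84 - 12*u (d(P, u) = (7 - u)*12 = 84 - 12*u)
√(-438773 + 219862)/d(-981, 902) = √(-438773 + 219862)/(84 - 12*902) = √(-218911)/(84 - 10824) = (I*√218911)/(-10740) = (I*√218911)*(-1/10740) = -I*√218911/10740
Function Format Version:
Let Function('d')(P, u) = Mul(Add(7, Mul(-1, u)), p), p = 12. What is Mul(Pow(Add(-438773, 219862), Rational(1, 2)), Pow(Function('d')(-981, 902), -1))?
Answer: Mul(Rational(-1, 10740), I, Pow(218911, Rational(1, 2))) ≈ Mul(-0.043564, I)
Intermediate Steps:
Function('d')(P, u) = Add(84, Mul(-12, u)) (Function('d')(P, u) = Mul(Add(7, Mul(-1, u)), 12) = Add(84, Mul(-12, u)))
Mul(Pow(Add(-438773, 219862), Rational(1, 2)), Pow(Function('d')(-981, 902), -1)) = Mul(Pow(Add(-438773, 219862), Rational(1, 2)), Pow(Add(84, Mul(-12, 902)), -1)) = Mul(Pow(-218911, Rational(1, 2)), Pow(Add(84, -10824), -1)) = Mul(Mul(I, Pow(218911, Rational(1, 2))), Pow(-10740, -1)) = Mul(Mul(I, Pow(218911, Rational(1, 2))), Rational(-1, 10740)) = Mul(Rational(-1, 10740), I, Pow(218911, Rational(1, 2)))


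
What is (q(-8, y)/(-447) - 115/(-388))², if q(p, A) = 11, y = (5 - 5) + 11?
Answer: 2221896769/30080046096 ≈ 0.073866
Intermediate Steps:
y = 11 (y = 0 + 11 = 11)
(q(-8, y)/(-447) - 115/(-388))² = (11/(-447) - 115/(-388))² = (11*(-1/447) - 115*(-1/388))² = (-11/447 + 115/388)² = (47137/173436)² = 2221896769/30080046096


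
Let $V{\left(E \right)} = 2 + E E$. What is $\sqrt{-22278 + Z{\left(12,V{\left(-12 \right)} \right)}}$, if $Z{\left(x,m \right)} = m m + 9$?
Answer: $i \sqrt{953} \approx 30.871 i$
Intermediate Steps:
$V{\left(E \right)} = 2 + E^{2}$
$Z{\left(x,m \right)} = 9 + m^{2}$ ($Z{\left(x,m \right)} = m^{2} + 9 = 9 + m^{2}$)
$\sqrt{-22278 + Z{\left(12,V{\left(-12 \right)} \right)}} = \sqrt{-22278 + \left(9 + \left(2 + \left(-12\right)^{2}\right)^{2}\right)} = \sqrt{-22278 + \left(9 + \left(2 + 144\right)^{2}\right)} = \sqrt{-22278 + \left(9 + 146^{2}\right)} = \sqrt{-22278 + \left(9 + 21316\right)} = \sqrt{-22278 + 21325} = \sqrt{-953} = i \sqrt{953}$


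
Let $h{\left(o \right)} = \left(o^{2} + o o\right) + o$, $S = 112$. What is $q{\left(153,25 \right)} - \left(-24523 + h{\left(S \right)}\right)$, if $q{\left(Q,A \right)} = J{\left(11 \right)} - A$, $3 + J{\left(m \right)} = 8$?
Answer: $-697$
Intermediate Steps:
$J{\left(m \right)} = 5$ ($J{\left(m \right)} = -3 + 8 = 5$)
$q{\left(Q,A \right)} = 5 - A$
$h{\left(o \right)} = o + 2 o^{2}$ ($h{\left(o \right)} = \left(o^{2} + o^{2}\right) + o = 2 o^{2} + o = o + 2 o^{2}$)
$q{\left(153,25 \right)} - \left(-24523 + h{\left(S \right)}\right) = \left(5 - 25\right) - \left(-24523 + 112 \left(1 + 2 \cdot 112\right)\right) = \left(5 - 25\right) - \left(-24523 + 112 \left(1 + 224\right)\right) = -20 - \left(-24523 + 112 \cdot 225\right) = -20 - \left(-24523 + 25200\right) = -20 - 677 = -697$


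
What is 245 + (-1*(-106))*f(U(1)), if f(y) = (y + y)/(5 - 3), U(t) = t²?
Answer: 351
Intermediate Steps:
f(y) = y (f(y) = (2*y)/2 = (2*y)*(½) = y)
245 + (-1*(-106))*f(U(1)) = 245 - 1*(-106)*1² = 245 + 106*1 = 245 + 106 = 351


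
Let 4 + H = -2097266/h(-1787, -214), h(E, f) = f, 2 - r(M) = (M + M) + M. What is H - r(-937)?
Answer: 747214/107 ≈ 6983.3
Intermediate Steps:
r(M) = 2 - 3*M (r(M) = 2 - ((M + M) + M) = 2 - (2*M + M) = 2 - 3*M)
H = 1048205/107 (H = -4 - 2097266/(-214) = -4 - 2097266*(-1/214) = -4 + 1048633/107 = 1048205/107 ≈ 9796.3)
H - r(-937) = 1048205/107 - (2 - 3*(-937)) = 1048205/107 - (2 + 2811) = 1048205/107 - 1*2813 = 1048205/107 - 2813 = 747214/107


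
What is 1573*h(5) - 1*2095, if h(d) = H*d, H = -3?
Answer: -25690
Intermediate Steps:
h(d) = -3*d
1573*h(5) - 1*2095 = 1573*(-3*5) - 1*2095 = 1573*(-15) - 2095 = -23595 - 2095 = -25690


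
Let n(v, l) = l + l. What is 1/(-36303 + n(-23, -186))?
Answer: -1/36675 ≈ -2.7267e-5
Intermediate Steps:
n(v, l) = 2*l
1/(-36303 + n(-23, -186)) = 1/(-36303 + 2*(-186)) = 1/(-36303 - 372) = 1/(-36675) = -1/36675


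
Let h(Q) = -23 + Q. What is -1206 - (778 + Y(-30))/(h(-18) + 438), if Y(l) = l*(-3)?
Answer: -479650/397 ≈ -1208.2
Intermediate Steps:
Y(l) = -3*l
-1206 - (778 + Y(-30))/(h(-18) + 438) = -1206 - (778 - 3*(-30))/((-23 - 18) + 438) = -1206 - (778 + 90)/(-41 + 438) = -1206 - 868/397 = -479650/397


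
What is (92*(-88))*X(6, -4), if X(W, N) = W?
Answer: -48576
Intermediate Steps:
(92*(-88))*X(6, -4) = (92*(-88))*6 = -8096*6 = -48576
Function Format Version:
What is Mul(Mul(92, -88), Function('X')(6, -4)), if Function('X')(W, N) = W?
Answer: -48576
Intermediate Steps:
Mul(Mul(92, -88), Function('X')(6, -4)) = Mul(Mul(92, -88), 6) = Mul(-8096, 6) = -48576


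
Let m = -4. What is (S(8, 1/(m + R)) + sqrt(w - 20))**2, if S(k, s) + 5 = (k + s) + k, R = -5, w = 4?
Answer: 8308/81 + 784*I/9 ≈ 102.57 + 87.111*I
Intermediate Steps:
S(k, s) = -5 + s + 2*k (S(k, s) = -5 + ((k + s) + k) = -5 + (s + 2*k) = -5 + s + 2*k)
(S(8, 1/(m + R)) + sqrt(w - 20))**2 = ((-5 + 1/(-4 - 5) + 2*8) + sqrt(4 - 20))**2 = ((-5 + 1/(-9) + 16) + sqrt(-16))**2 = ((-5 - 1/9 + 16) + 4*I)**2 = (98/9 + 4*I)**2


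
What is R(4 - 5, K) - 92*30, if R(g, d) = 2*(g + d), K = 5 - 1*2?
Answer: -2756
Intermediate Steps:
K = 3 (K = 5 - 2 = 3)
R(g, d) = 2*d + 2*g (R(g, d) = 2*(d + g) = 2*d + 2*g)
R(4 - 5, K) - 92*30 = (2*3 + 2*(4 - 5)) - 92*30 = (6 + 2*(-1)) - 2760 = (6 - 2) - 2760 = 4 - 2760 = -2756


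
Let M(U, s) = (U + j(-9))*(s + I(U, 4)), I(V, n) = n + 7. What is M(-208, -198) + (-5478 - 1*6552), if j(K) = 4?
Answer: 26118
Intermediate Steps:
I(V, n) = 7 + n
M(U, s) = (4 + U)*(11 + s) (M(U, s) = (U + 4)*(s + (7 + 4)) = (4 + U)*(s + 11) = (4 + U)*(11 + s))
M(-208, -198) + (-5478 - 1*6552) = (44 + 4*(-198) + 11*(-208) - 208*(-198)) + (-5478 - 1*6552) = (44 - 792 - 2288 + 41184) + (-5478 - 6552) = 38148 - 12030 = 26118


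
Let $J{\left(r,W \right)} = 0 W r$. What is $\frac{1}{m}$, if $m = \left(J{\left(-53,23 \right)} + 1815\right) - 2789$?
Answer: $- \frac{1}{974} \approx -0.0010267$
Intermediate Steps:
$J{\left(r,W \right)} = 0$ ($J{\left(r,W \right)} = 0 r = 0$)
$m = -974$ ($m = \left(0 + 1815\right) - 2789 = 1815 - 2789 = -974$)
$\frac{1}{m} = \frac{1}{-974} = - \frac{1}{974}$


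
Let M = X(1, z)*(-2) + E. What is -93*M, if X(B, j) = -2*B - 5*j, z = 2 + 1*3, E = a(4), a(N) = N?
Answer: -5394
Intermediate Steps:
E = 4
z = 5 (z = 2 + 3 = 5)
X(B, j) = -5*j - 2*B
M = 58 (M = (-5*5 - 2*1)*(-2) + 4 = (-25 - 2)*(-2) + 4 = -27*(-2) + 4 = 54 + 4 = 58)
-93*M = -93*58 = -5394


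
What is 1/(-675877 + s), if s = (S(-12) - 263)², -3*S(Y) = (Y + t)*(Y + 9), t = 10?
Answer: -1/605652 ≈ -1.6511e-6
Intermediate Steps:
S(Y) = -(9 + Y)*(10 + Y)/3 (S(Y) = -(Y + 10)*(Y + 9)/3 = -(10 + Y)*(9 + Y)/3 = -(9 + Y)*(10 + Y)/3)
s = 70225 (s = ((-30 - 19/3*(-12) - ⅓*(-12)²) - 263)² = ((-30 + 76 - ⅓*144) - 263)² = ((-30 + 76 - 48) - 263)² = (-2 - 263)² = (-265)² = 70225)
1/(-675877 + s) = 1/(-675877 + 70225) = 1/(-605652) = -1/605652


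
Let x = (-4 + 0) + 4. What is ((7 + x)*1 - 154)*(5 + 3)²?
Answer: -9408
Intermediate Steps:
x = 0 (x = -4 + 4 = 0)
((7 + x)*1 - 154)*(5 + 3)² = ((7 + 0)*1 - 154)*(5 + 3)² = (7*1 - 154)*8² = (7 - 154)*64 = -147*64 = -9408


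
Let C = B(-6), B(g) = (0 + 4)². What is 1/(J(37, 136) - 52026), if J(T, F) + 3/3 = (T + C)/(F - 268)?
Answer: -132/6867617 ≈ -1.9221e-5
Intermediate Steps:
B(g) = 16 (B(g) = 4² = 16)
C = 16
J(T, F) = -1 + (16 + T)/(-268 + F) (J(T, F) = -1 + (T + 16)/(F - 268) = -1 + (16 + T)/(-268 + F))
1/(J(37, 136) - 52026) = 1/((284 + 37 - 1*136)/(-268 + 136) - 52026) = 1/((284 + 37 - 136)/(-132) - 52026) = 1/(-1/132*185 - 52026) = 1/(-185/132 - 52026) = 1/(-6867617/132) = -132/6867617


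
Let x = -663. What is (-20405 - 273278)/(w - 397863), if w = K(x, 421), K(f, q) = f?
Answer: 293683/398526 ≈ 0.73692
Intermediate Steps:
w = -663
(-20405 - 273278)/(w - 397863) = (-20405 - 273278)/(-663 - 397863) = -293683/(-398526) = -293683*(-1/398526) = 293683/398526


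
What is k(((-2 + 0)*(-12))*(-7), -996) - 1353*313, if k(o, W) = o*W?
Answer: -256161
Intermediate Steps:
k(o, W) = W*o
k(((-2 + 0)*(-12))*(-7), -996) - 1353*313 = -996*(-2 + 0)*(-12)*(-7) - 1353*313 = -996*(-2*(-12))*(-7) - 423489 = -23904*(-7) - 423489 = -996*(-168) - 423489 = 167328 - 423489 = -256161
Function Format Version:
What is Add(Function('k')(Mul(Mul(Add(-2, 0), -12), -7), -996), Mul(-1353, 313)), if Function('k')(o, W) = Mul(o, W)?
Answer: -256161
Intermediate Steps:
Function('k')(o, W) = Mul(W, o)
Add(Function('k')(Mul(Mul(Add(-2, 0), -12), -7), -996), Mul(-1353, 313)) = Add(Mul(-996, Mul(Mul(Add(-2, 0), -12), -7)), Mul(-1353, 313)) = Add(Mul(-996, Mul(Mul(-2, -12), -7)), -423489) = Add(Mul(-996, Mul(24, -7)), -423489) = Add(Mul(-996, -168), -423489) = Add(167328, -423489) = -256161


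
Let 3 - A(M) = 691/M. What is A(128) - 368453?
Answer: -47162291/128 ≈ -3.6846e+5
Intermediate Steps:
A(M) = 3 - 691/M
A(128) - 368453 = (3 - 691/128) - 368453 = -307/128 - 368453 = -47162291/128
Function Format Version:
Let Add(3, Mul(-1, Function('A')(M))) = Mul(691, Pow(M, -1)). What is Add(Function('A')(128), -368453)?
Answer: Rational(-47162291, 128) ≈ -3.6846e+5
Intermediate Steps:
Function('A')(M) = Add(3, Mul(-691, Pow(M, -1))) (Function('A')(M) = Add(3, Mul(-1, Mul(691, Pow(M, -1)))) = Add(3, Mul(-691, Pow(M, -1))))
Add(Function('A')(128), -368453) = Add(Add(3, Mul(-691, Pow(128, -1))), -368453) = Add(Add(3, Mul(-691, Rational(1, 128))), -368453) = Add(Add(3, Rational(-691, 128)), -368453) = Add(Rational(-307, 128), -368453) = Rational(-47162291, 128)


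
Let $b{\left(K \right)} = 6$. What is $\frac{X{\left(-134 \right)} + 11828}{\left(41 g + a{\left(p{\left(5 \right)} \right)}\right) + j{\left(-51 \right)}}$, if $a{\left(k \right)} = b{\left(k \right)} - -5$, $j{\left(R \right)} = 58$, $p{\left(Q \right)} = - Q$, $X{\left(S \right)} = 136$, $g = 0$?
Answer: $\frac{3988}{23} \approx 173.39$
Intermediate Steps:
$a{\left(k \right)} = 11$ ($a{\left(k \right)} = 6 - -5 = 6 + 5 = 11$)
$\frac{X{\left(-134 \right)} + 11828}{\left(41 g + a{\left(p{\left(5 \right)} \right)}\right) + j{\left(-51 \right)}} = \frac{136 + 11828}{\left(41 \cdot 0 + 11\right) + 58} = \frac{11964}{\left(0 + 11\right) + 58} = \frac{11964}{11 + 58} = \frac{11964}{69} = 11964 \cdot \frac{1}{69} = \frac{3988}{23}$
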